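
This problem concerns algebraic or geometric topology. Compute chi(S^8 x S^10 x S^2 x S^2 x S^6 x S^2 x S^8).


chi is multiplicative: chi(X x Y) = chi(X) chi(Y).
Each even-dim sphere has chi = 2. There are 7 factors.
chi = 2^7 = 128

128


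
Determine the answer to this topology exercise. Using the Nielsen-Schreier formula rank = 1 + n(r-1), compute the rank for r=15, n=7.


Nielsen-Schreier: an index-n subgroup of F_r is free of rank 1 + n(r-1).
Equivalently: chi(cover) = n*chi(base); chi(vee_r S^1) = 1 - 15 = -14.
chi(E) = 7*(-14) = -98; rank = 1 - chi(E) = 1 - (-98) = 99.
rank = 1 + 7*(15-1) = 1 + 98 = 99

99


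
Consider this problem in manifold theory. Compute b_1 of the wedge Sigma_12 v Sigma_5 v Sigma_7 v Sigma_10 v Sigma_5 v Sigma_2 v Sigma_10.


For a wedge X v Y: reduced H_k(X v Y) = H_k(X) + H_k(Y).
Each Sigma_g contributes b_1 = 2g.
b_1 = 24 + 10 + 14 + 20 + 10 + 4 + 20 = 102

102


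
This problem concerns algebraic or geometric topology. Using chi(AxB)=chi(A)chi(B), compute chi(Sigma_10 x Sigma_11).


chi(Sigma_10) = 2 - 2*10 = -18
chi(Sigma_11) = 2 - 2*11 = -20
chi(product) = (-18) * (-20) = 360

360


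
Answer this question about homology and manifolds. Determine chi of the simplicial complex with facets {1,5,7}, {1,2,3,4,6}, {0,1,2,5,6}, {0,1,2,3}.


Enumerate all faces; f-vector: f_0=8, f_1=20, f_2=22, f_3=11, f_4=2.
chi = sum (-1)^k f_k = 1

1


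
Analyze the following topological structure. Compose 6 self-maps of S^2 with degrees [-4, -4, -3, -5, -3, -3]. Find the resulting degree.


Degree is multiplicative: deg(composition) = product of degrees.
= (-4) * (-4) * (-3) * (-5) * (-3) * (-3) = 2160

2160


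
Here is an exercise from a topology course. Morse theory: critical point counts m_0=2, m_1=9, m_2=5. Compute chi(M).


Morse theory: chi(M) = sum_k (-1)^k m_k where m_k = #(index-k critical points).
= (2) + (-9) + (5) = -2

-2


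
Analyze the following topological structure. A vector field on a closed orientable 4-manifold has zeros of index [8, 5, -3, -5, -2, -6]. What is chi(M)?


Poincare-Hopf: chi(M) = sum of indices of zeros.
chi = (8) + (5) + (-3) + (-5) + (-2) + (-6) = -3

-3


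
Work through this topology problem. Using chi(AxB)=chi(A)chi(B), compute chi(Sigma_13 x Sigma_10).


chi(Sigma_13) = 2 - 2*13 = -24
chi(Sigma_10) = 2 - 2*10 = -18
chi(product) = (-24) * (-18) = 432

432


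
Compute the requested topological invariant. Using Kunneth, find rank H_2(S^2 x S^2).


Each S^d has Poincare polynomial 1 + t^d.
The product S^2 x S^2 has Poincare polynomial prod(1+t^d_i).
Expanding: b_0=1, b_2=2, b_4=1.
b_2 = 2

2


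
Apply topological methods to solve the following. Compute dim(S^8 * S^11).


Join of spheres: S^m * S^n = S^{m+n+1}.
dim = 8 + 11 + 1 = 20

20


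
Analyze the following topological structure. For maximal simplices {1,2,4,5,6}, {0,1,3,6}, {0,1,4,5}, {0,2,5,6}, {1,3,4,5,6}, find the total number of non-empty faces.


Each maximal simplex on m vertices has 2^m - 1 nonempty faces.
Take the union (dedupe shared faces).
Total distinct faces = 66

66


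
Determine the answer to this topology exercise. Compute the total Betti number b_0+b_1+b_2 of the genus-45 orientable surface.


For Sigma_45: b_0 = 1, b_1 = 2g = 90, b_2 = 1.
Total = 1 + 90 + 1 = 92

92


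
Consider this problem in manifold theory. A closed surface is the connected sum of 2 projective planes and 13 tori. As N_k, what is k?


Since a >= 1, the sum is non-orientable; each T^2 can be replaced by RP^2 # RP^2 (since T^2#RP^2 = 3RP^2).
Total crosscaps k = 2 + 2*13 = 28.
Check via chi: chi = 2*1 + 13*0 - (2+13-1)*2 = -26 = 2 - k = -26. Consistent.

28


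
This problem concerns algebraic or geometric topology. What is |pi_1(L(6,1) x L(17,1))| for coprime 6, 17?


pi_1(X x Y) = pi_1(X) x pi_1(Y).
pi_1(L(6,1)) = Z/6, pi_1(L(17,1)) = Z/17.
|Z/6 x Z/17| = 6 * 17 = 102

102


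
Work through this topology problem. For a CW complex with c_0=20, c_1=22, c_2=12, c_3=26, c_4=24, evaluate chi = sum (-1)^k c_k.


chi = sum_k (-1)^k c_k.
= (-1)^0*20 + (-1)^1*22 + (-1)^2*12 + (-1)^3*26 + (-1)^4*24
= (20) + (-22) + (12) + (-26) + (24)
= 8

8


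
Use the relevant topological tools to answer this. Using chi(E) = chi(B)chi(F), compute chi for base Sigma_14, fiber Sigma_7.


For a fiber bundle F -> E -> B (with CW structure): chi(E) = chi(B) * chi(F).
chi(Sigma_14) = -26, chi(Sigma_7) = -12.
chi(E) = (-26) * (-12) = 312

312


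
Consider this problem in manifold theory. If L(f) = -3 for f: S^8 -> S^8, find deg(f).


L(f) = 1 + (-1)^8 deg(f) on S^8.
-3 = 1 + (-1)^8 * deg(f)
(-1)^8 * deg(f) = -4
deg(f) = -4

-4


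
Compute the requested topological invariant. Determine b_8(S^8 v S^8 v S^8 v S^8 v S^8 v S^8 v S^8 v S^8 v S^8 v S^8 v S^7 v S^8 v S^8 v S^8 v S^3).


For a wedge of spheres, H_k (k>0) is free on one generator per sphere of dimension k.
Spheres of dimension 8: count = 13.
b_8 = 13

13


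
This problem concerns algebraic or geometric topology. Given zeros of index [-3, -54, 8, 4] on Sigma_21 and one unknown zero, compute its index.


Poincare-Hopf: sum of indices = chi(M).
chi(Sigma_21) = 2 - 2*21 = -40.
Sum of known indices = -45.
x = chi - (sum known) = -40 - (-45) = 5

5


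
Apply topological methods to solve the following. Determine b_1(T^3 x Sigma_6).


pi_1(A x B) = pi_1(A) x pi_1(B); rank of abelianization = b_1.
b_1(T^3) = 3, b_1(Sigma_6) = 2*6 = 12.
b_1(product) = 3 + 12 = 15

15


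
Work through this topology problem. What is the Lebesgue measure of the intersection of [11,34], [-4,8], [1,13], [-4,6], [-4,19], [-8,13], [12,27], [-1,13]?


Intersection = [max(a_i), min(b_i)] = [12, 6].
Since 12 > 6, the intersection is empty.
Length = 0

0


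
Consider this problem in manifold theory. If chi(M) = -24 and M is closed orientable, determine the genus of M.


chi = 2 - 2g for closed orientable surfaces.
-24 = 2 - 2g
2g = 2 - (-24) = 26
g = 13

13


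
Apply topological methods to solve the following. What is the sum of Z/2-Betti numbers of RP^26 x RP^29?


dim H^*(RP^n; Z/2) = n+1 (one Z/2 in each degree 0..n).
Total Betti number is multiplicative.
Total = (26+1) * (29+1) = 27 * 30 = 810

810


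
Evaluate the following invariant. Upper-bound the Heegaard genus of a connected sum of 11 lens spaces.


Heegaard genus satisfies g(A#B) <= g(A) + g(B).
Each lens space has g = 1.
Upper bound: 11 * 1 = 11

11


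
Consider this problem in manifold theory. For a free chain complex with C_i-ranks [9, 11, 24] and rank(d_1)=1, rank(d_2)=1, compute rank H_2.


rank H_k = rank(ker d_k) - rank(im d_{k+1}).
rank(ker d_2) = rank(C_2) - rank(d_2) = 24 - 1 = 23.
rank(im d_{2+1}) = 0.
rank H_2 = 23 - 0 = 23

23


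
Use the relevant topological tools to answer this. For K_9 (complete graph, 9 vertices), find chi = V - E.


K_9: V = 9, E = C(9,2) = 36.
chi = V - E = 9 - 36 = -27

-27


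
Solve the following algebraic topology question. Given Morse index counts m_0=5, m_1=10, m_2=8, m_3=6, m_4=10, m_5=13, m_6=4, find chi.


Morse theory: chi(M) = sum_k (-1)^k m_k where m_k = #(index-k critical points).
= (5) + (-10) + (8) + (-6) + (10) + (-13) + (4) = -2

-2


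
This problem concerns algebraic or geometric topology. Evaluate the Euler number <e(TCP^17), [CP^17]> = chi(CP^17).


For any closed oriented manifold, <e(TM),[M]> = chi(M).
chi(CP^17) = 17+1 = 18

18


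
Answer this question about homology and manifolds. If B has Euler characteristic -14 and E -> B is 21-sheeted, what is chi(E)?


For a finite covering: chi(E) = (number of sheets) * chi(B).
chi(E) = 21 * (-14) = -294

-294


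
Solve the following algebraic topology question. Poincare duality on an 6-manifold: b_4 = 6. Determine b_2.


Poincare duality for closed orientable n-manifolds: b_k = b_{n-k}.
Here n = 6, so b_2 = b_4 = 6

6


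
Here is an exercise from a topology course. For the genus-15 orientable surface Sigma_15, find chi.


For a closed orientable surface of genus g: chi = 2 - 2g.
Here g = 15.
chi = 2 - 2*15 = 2 - 30 = -28

-28


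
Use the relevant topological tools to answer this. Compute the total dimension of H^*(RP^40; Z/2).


H^k(RP^40; Z/2) = Z/2 for each 0 <= k <= 40.
Total dimension = 40 + 1 = 41

41


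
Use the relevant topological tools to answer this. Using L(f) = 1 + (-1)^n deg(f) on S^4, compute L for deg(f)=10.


On S^4: L(f) = tr(f_0*) + (-1)^4 tr(f_4*) = 1 + (-1)^4 * deg(f).
L(f) = 1 + (-1)^4 * 10 = 1 + 10 = 11

11


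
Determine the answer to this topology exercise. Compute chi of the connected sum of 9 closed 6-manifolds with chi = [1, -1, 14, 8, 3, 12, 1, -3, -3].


For n-manifolds: chi(A#B) = chi(A) + chi(B) - chi(S^6).
chi(S^6) = 1 + (-1)^6 = 2.
chi(#) = (sum chi_i) - (9-1)*chi(S^6) = 32 - 8*2 = 16

16


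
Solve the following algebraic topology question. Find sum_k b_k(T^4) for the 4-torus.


b_k(T^4) = C(4,k), so the sum over k is sum_k C(4,k) = 2^4.
Total = 2^4 = 16

16


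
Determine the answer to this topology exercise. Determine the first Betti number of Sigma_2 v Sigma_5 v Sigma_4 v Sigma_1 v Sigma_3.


For a wedge X v Y: reduced H_k(X v Y) = H_k(X) + H_k(Y).
Each Sigma_g contributes b_1 = 2g.
b_1 = 4 + 10 + 8 + 2 + 6 = 30

30


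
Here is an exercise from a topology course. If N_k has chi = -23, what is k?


chi = 2 - k for closed non-orientable surfaces with k crosscaps.
-23 = 2 - k
k = 2 - (-23) = 25

25


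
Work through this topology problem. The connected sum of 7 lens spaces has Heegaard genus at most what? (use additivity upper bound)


Heegaard genus satisfies g(A#B) <= g(A) + g(B).
Each lens space has g = 1.
Upper bound: 7 * 1 = 7

7


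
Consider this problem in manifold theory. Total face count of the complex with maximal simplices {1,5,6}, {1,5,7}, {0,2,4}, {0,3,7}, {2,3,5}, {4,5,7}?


Each maximal simplex on m vertices has 2^m - 1 nonempty faces.
Take the union (dedupe shared faces).
Total distinct faces = 30

30


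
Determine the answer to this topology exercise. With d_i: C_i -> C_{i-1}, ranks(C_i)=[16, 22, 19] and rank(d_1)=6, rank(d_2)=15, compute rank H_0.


rank H_k = rank(ker d_k) - rank(im d_{k+1}).
rank(ker d_0) = rank(C_0) - rank(d_0) = 16 - 0 = 16.
rank(im d_{0+1}) = 6.
rank H_0 = 16 - 6 = 10

10


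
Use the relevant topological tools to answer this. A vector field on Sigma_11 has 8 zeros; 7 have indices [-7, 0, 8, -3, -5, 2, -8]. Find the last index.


Poincare-Hopf: sum of indices = chi(M).
chi(Sigma_11) = 2 - 2*11 = -20.
Sum of known indices = -13.
x = chi - (sum known) = -20 - (-13) = -7

-7


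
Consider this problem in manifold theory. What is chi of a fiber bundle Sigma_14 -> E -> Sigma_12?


For a fiber bundle F -> E -> B (with CW structure): chi(E) = chi(B) * chi(F).
chi(Sigma_12) = -22, chi(Sigma_14) = -26.
chi(E) = (-22) * (-26) = 572

572


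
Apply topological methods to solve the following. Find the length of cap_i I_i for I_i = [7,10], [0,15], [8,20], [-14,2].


Intersection = [max(a_i), min(b_i)] = [8, 2].
Since 8 > 2, the intersection is empty.
Length = 0

0


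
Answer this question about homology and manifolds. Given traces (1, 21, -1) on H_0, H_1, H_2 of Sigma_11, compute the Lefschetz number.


L(f) = tr(f_0*) - tr(f_1*) + tr(f_2*).
= 1 - (21) + (-1)
= -21

-21


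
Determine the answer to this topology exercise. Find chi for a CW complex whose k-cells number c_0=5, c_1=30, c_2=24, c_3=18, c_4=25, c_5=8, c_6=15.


chi = sum_k (-1)^k c_k.
= (-1)^0*5 + (-1)^1*30 + (-1)^2*24 + (-1)^3*18 + (-1)^4*25 + (-1)^5*8 + (-1)^6*15
= (5) + (-30) + (24) + (-18) + (25) + (-8) + (15)
= 13

13


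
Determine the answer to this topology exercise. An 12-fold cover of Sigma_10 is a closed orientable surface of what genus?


For an n-sheeted cover: chi(E) = n * chi(B).
chi(Sigma_10) = 2 - 2*10 = -18.
chi(E) = 12 * (-18) = -216.
genus(E) = (2 - chi(E))/2 = (2 - (-216))/2 = 218/2 = 109

109


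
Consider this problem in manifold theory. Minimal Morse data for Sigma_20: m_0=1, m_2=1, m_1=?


A perfect Morse function has m_k = b_k.
For Sigma_20: b_0=1, b_1=2g=40, b_2=1.
Saddles m_1 = 2g = 40

40


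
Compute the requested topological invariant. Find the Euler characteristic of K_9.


K_9: V = 9, E = C(9,2) = 36.
chi = V - E = 9 - 36 = -27

-27


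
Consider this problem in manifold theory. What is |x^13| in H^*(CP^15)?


|x| = 2 in H^*(CP^n).
|x^13| = 13 * |x| = 13 * 2 = 26

26


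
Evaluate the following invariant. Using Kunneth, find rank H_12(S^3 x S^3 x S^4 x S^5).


Each S^d has Poincare polynomial 1 + t^d.
The product S^3 x S^3 x S^4 x S^5 has Poincare polynomial prod(1+t^d_i).
Expanding: b_0=1, b_3=2, b_4=1, b_5=1, b_6=1, b_7=2, b_8=2, b_9=1, b_10=1, b_11=1, b_12=2, b_15=1.
b_12 = 2

2


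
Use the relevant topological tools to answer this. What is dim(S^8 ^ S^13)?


S^m ^ S^n = S^{m+n}.
k = 8 + 13 = 21

21


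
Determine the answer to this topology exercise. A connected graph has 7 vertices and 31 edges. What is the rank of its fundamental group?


For a connected graph: rank(pi_1) = b_1 = E - V + 1 = 1 - chi.
chi = V - E = 7 - 31 = -24.
rank = 1 - (-24) = 31 - 7 + 1 = 25

25


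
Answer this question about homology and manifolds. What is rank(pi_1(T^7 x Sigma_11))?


pi_1(A x B) = pi_1(A) x pi_1(B); rank of abelianization = b_1.
b_1(T^7) = 7, b_1(Sigma_11) = 2*11 = 22.
b_1(product) = 7 + 22 = 29

29


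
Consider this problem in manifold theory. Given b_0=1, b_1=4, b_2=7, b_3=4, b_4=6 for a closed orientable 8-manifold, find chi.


By Poincare duality b_k = b_{8-k}, so full Betti numbers: b_0=1, b_1=4, b_2=7, b_3=4, b_4=6, b_5=4, b_6=7, b_7=4, b_8=1.
chi = sum (-1)^k b_k = 6

6


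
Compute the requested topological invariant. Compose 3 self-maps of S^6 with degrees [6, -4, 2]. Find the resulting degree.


Degree is multiplicative: deg(composition) = product of degrees.
= (6) * (-4) * (2) = -48

-48


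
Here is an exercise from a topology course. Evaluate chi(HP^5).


HP^5 has one cell in each dimension 0, 4, ..., 4*5 (5+1 cells, all even-dim).
chi = 5 + 1 = 6

6


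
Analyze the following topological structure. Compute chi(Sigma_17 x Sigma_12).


chi(Sigma_17) = 2 - 2*17 = -32
chi(Sigma_12) = 2 - 2*12 = -22
chi(product) = (-32) * (-22) = 704

704


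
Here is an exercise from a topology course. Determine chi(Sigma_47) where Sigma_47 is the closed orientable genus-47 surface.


For a closed orientable surface of genus g: chi = 2 - 2g.
Here g = 47.
chi = 2 - 2*47 = 2 - 94 = -92

-92


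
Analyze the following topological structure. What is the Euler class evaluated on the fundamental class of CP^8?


For any closed oriented manifold, <e(TM),[M]> = chi(M).
chi(CP^8) = 8+1 = 9

9


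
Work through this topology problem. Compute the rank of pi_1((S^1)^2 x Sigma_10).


pi_1(A x B) = pi_1(A) x pi_1(B); rank of abelianization = b_1.
b_1(T^2) = 2, b_1(Sigma_10) = 2*10 = 20.
b_1(product) = 2 + 20 = 22

22


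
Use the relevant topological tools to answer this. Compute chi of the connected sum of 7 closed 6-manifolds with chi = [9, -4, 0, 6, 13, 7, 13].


For n-manifolds: chi(A#B) = chi(A) + chi(B) - chi(S^6).
chi(S^6) = 1 + (-1)^6 = 2.
chi(#) = (sum chi_i) - (7-1)*chi(S^6) = 44 - 6*2 = 32

32


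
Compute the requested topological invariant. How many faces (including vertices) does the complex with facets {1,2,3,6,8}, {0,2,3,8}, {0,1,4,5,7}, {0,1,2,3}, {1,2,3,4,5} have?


Each maximal simplex on m vertices has 2^m - 1 nonempty faces.
Take the union (dedupe shared faces).
Total distinct faces = 89

89


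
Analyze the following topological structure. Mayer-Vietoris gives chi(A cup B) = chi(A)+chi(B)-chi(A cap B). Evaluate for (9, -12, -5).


chi(A cup B) = chi(A) + chi(B) - chi(A cap B)
= 9 + (-12) - (-5)
= 2

2


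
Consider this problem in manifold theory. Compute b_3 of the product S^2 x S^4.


Each S^d has Poincare polynomial 1 + t^d.
The product S^2 x S^4 has Poincare polynomial prod(1+t^d_i).
Expanding: b_0=1, b_2=1, b_4=1, b_6=1.
b_3 = 0

0


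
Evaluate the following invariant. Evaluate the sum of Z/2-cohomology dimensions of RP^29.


H^k(RP^29; Z/2) = Z/2 for each 0 <= k <= 29.
Total dimension = 29 + 1 = 30

30


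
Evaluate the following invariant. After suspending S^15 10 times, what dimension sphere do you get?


Each suspension raises dimension by 1: Sigma S^n = S^{n+1}.
Sigma^10 S^15 = S^{15+10} = S^25

25


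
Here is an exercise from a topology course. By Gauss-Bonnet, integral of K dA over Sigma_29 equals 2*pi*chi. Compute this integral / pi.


Gauss-Bonnet: integral K dA = 2*pi*chi(M).
chi(Sigma_29) = 2 - 2*29 = -56.
(integral K dA)/pi = 2*chi = 2*(-56) = -112

-112


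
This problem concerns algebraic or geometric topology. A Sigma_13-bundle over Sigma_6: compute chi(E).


For a fiber bundle F -> E -> B (with CW structure): chi(E) = chi(B) * chi(F).
chi(Sigma_6) = -10, chi(Sigma_13) = -24.
chi(E) = (-10) * (-24) = 240

240


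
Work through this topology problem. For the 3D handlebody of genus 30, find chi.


A genus-g handlebody deformation retracts to a wedge of g circles.
chi(vee_g S^1) = 1 - g.
chi(H_30) = 1 - 30 = -29

-29


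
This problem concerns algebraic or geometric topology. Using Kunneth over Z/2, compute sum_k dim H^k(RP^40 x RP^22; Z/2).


dim H^*(RP^n; Z/2) = n+1 (one Z/2 in each degree 0..n).
Total Betti number is multiplicative.
Total = (40+1) * (22+1) = 41 * 23 = 943

943


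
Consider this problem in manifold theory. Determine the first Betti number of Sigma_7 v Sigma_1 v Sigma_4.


For a wedge X v Y: reduced H_k(X v Y) = H_k(X) + H_k(Y).
Each Sigma_g contributes b_1 = 2g.
b_1 = 14 + 2 + 8 = 24

24


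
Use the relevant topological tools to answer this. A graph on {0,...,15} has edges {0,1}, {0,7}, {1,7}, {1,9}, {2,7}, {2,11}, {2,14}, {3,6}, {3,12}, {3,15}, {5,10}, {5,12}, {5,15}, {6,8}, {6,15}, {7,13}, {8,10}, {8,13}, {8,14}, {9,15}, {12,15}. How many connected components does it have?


Run DFS/union-find over 16 vertices.
V = 16, E = 21.
Number of components = 2

2


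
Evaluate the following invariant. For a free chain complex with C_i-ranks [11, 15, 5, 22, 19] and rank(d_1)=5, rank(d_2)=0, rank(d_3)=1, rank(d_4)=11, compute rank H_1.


rank H_k = rank(ker d_k) - rank(im d_{k+1}).
rank(ker d_1) = rank(C_1) - rank(d_1) = 15 - 5 = 10.
rank(im d_{1+1}) = 0.
rank H_1 = 10 - 0 = 10

10


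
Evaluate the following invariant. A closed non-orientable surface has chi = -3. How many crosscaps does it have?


chi = 2 - k for closed non-orientable surfaces with k crosscaps.
-3 = 2 - k
k = 2 - (-3) = 5

5


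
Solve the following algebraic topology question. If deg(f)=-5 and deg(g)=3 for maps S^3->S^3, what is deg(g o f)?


Degree is multiplicative under composition: deg(g o f) = deg(g) * deg(f).
= 3 * -5 = -15

-15


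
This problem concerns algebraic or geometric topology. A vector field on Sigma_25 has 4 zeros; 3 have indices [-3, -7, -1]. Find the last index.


Poincare-Hopf: sum of indices = chi(M).
chi(Sigma_25) = 2 - 2*25 = -48.
Sum of known indices = -11.
x = chi - (sum known) = -48 - (-11) = -37

-37


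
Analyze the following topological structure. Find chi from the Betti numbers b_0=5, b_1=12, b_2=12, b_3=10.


chi = sum_k (-1)^k b_k.
= (5) + (-12) + (12) + (-10)
= -5

-5


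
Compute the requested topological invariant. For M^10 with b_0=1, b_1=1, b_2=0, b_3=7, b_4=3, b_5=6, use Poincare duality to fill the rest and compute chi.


By Poincare duality b_k = b_{10-k}, so full Betti numbers: b_0=1, b_1=1, b_2=0, b_3=7, b_4=3, b_5=6, b_6=3, b_7=7, b_8=0, b_9=1, b_10=1.
chi = sum (-1)^k b_k = -14

-14


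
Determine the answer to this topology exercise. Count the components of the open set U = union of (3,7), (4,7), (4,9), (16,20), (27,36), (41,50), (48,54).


Sort and merge overlapping open intervals.
Merged: (3,9), (16,20), (27,36), (41,54).
Number of components = 4

4


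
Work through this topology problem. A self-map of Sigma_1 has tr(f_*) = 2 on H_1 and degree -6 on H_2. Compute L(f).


L(f) = tr(f_0*) - tr(f_1*) + tr(f_2*).
= 1 - (2) + (-6)
= -7

-7


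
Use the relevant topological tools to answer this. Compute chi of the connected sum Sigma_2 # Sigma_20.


chi(Sigma_2) = 2 - 2*2 = -2
chi(Sigma_20) = 2 - 2*20 = -38
For surfaces: chi(A#B) = chi(A) + chi(B) - 2.
chi = -2 + -38 - 2 = -42

-42


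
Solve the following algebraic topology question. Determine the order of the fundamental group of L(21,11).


pi_1(L(p,q)) = Z/pZ for any q coprime to p.
|pi_1(L(21,11))| = 21

21


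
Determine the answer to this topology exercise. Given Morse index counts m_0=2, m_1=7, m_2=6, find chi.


Morse theory: chi(M) = sum_k (-1)^k m_k where m_k = #(index-k critical points).
= (2) + (-7) + (6) = 1

1


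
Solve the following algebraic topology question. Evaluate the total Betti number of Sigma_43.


For Sigma_43: b_0 = 1, b_1 = 2g = 86, b_2 = 1.
Total = 1 + 86 + 1 = 88

88


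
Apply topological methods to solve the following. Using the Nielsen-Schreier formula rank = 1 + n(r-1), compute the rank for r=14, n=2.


Nielsen-Schreier: an index-n subgroup of F_r is free of rank 1 + n(r-1).
Equivalently: chi(cover) = n*chi(base); chi(vee_r S^1) = 1 - 14 = -13.
chi(E) = 2*(-13) = -26; rank = 1 - chi(E) = 1 - (-26) = 27.
rank = 1 + 2*(14-1) = 1 + 26 = 27

27


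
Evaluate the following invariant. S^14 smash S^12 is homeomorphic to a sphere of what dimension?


S^m ^ S^n = S^{m+n}.
k = 14 + 12 = 26

26


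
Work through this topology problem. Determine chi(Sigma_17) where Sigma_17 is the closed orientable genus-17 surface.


For a closed orientable surface of genus g: chi = 2 - 2g.
Here g = 17.
chi = 2 - 2*17 = 2 - 34 = -32

-32


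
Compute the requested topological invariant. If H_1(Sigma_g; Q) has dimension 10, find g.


For a closed orientable surface: b_1 = 2g.
10 = 2g
g = 10 / 2 = 5

5


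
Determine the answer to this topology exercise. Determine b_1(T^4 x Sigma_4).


pi_1(A x B) = pi_1(A) x pi_1(B); rank of abelianization = b_1.
b_1(T^4) = 4, b_1(Sigma_4) = 2*4 = 8.
b_1(product) = 4 + 8 = 12

12


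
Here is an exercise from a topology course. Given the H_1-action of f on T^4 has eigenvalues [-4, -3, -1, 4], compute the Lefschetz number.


For a torus self-map: L(f) = det(I - A) where A acts on H_1.
L(f) = (1--4) * (1--3) * (1--1) * (1-4) = 5 * 4 * 2 * -3 = -120

-120


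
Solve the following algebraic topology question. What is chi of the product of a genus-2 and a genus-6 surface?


chi(Sigma_2) = 2 - 2*2 = -2
chi(Sigma_6) = 2 - 2*6 = -10
chi(product) = (-2) * (-10) = 20

20


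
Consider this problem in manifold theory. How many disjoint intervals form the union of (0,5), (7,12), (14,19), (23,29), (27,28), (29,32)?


Sort and merge overlapping open intervals.
Merged: (0,5), (7,12), (14,19), (23,29), (29,32).
Number of components = 5

5


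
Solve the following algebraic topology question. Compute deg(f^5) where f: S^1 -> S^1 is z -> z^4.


deg(f) = 4. Degree is multiplicative: deg(f^5) = (deg f)^5.
deg(f^5) = (4)^5 = 1024

1024


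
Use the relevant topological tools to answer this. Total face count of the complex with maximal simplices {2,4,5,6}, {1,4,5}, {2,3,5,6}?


Each maximal simplex on m vertices has 2^m - 1 nonempty faces.
Take the union (dedupe shared faces).
Total distinct faces = 27

27


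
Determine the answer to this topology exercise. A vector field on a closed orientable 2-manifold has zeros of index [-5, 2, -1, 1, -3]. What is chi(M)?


Poincare-Hopf: chi(M) = sum of indices of zeros.
chi = (-5) + (2) + (-1) + (1) + (-3) = -6

-6


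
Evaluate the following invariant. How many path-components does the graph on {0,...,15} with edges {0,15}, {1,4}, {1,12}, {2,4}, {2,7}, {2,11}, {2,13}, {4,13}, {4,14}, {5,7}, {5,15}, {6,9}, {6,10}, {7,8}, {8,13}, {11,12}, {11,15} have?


Run DFS/union-find over 16 vertices.
V = 16, E = 17.
Number of components = 3

3


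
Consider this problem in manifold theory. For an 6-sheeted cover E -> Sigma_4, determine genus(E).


For an n-sheeted cover: chi(E) = n * chi(B).
chi(Sigma_4) = 2 - 2*4 = -6.
chi(E) = 6 * (-6) = -36.
genus(E) = (2 - chi(E))/2 = (2 - (-36))/2 = 38/2 = 19

19


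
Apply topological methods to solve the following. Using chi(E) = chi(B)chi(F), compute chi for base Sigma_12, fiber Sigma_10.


For a fiber bundle F -> E -> B (with CW structure): chi(E) = chi(B) * chi(F).
chi(Sigma_12) = -22, chi(Sigma_10) = -18.
chi(E) = (-22) * (-18) = 396

396


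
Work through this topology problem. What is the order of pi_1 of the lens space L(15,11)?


pi_1(L(p,q)) = Z/pZ for any q coprime to p.
|pi_1(L(15,11))| = 15

15


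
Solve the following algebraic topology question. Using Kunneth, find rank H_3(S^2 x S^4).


Each S^d has Poincare polynomial 1 + t^d.
The product S^2 x S^4 has Poincare polynomial prod(1+t^d_i).
Expanding: b_0=1, b_2=1, b_4=1, b_6=1.
b_3 = 0

0


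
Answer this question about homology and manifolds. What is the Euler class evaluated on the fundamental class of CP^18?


For any closed oriented manifold, <e(TM),[M]> = chi(M).
chi(CP^18) = 18+1 = 19

19


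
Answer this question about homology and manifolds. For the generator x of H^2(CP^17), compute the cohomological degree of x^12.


|x| = 2 in H^*(CP^n).
|x^12| = 12 * |x| = 12 * 2 = 24

24


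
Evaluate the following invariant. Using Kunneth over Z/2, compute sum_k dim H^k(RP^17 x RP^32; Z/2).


dim H^*(RP^n; Z/2) = n+1 (one Z/2 in each degree 0..n).
Total Betti number is multiplicative.
Total = (17+1) * (32+1) = 18 * 33 = 594

594


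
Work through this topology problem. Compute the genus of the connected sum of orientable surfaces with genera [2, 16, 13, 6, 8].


Genus is additive under connected sum of orientable surfaces.
g = 2 + 16 + 13 + 6 + 8 = 45

45


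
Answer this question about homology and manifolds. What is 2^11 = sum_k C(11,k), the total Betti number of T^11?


b_k(T^11) = C(11,k), so the sum over k is sum_k C(11,k) = 2^11.
Total = 2^11 = 2048

2048


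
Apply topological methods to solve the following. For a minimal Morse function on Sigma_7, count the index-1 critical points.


A perfect Morse function has m_k = b_k.
For Sigma_7: b_0=1, b_1=2g=14, b_2=1.
Saddles m_1 = 2g = 14

14


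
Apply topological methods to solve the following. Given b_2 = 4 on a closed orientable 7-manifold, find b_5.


Poincare duality for closed orientable n-manifolds: b_k = b_{n-k}.
Here n = 7, so b_5 = b_2 = 4

4


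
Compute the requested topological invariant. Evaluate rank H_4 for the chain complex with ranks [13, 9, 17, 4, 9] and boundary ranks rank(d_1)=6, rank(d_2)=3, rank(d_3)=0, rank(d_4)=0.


rank H_k = rank(ker d_k) - rank(im d_{k+1}).
rank(ker d_4) = rank(C_4) - rank(d_4) = 9 - 0 = 9.
rank(im d_{4+1}) = 0.
rank H_4 = 9 - 0 = 9

9


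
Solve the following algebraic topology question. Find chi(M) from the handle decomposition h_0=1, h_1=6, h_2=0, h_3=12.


Handles of index k contribute (-1)^k to chi (same as CW cells).
chi = (1) + (-6) + (0) + (-12) = -17

-17


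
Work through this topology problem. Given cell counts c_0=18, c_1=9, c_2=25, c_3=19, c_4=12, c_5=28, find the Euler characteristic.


chi = sum_k (-1)^k c_k.
= (-1)^0*18 + (-1)^1*9 + (-1)^2*25 + (-1)^3*19 + (-1)^4*12 + (-1)^5*28
= (18) + (-9) + (25) + (-19) + (12) + (-28)
= -1

-1


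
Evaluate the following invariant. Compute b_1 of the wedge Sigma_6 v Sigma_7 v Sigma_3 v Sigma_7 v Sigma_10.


For a wedge X v Y: reduced H_k(X v Y) = H_k(X) + H_k(Y).
Each Sigma_g contributes b_1 = 2g.
b_1 = 12 + 14 + 6 + 14 + 20 = 66

66


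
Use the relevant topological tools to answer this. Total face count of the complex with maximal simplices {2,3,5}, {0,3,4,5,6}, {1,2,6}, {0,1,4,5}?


Each maximal simplex on m vertices has 2^m - 1 nonempty faces.
Take the union (dedupe shared faces).
Total distinct faces = 47

47


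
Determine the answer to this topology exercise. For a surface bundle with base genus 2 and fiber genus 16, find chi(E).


For a fiber bundle F -> E -> B (with CW structure): chi(E) = chi(B) * chi(F).
chi(Sigma_2) = -2, chi(Sigma_16) = -30.
chi(E) = (-2) * (-30) = 60

60


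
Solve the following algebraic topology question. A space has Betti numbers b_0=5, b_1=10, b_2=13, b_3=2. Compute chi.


chi = sum_k (-1)^k b_k.
= (5) + (-10) + (13) + (-2)
= 6

6


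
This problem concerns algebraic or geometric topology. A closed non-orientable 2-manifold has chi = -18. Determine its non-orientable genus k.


chi = 2 - k for closed non-orientable surfaces with k crosscaps.
-18 = 2 - k
k = 2 - (-18) = 20

20


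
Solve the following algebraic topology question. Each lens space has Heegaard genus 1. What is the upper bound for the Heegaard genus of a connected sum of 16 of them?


Heegaard genus satisfies g(A#B) <= g(A) + g(B).
Each lens space has g = 1.
Upper bound: 16 * 1 = 16

16


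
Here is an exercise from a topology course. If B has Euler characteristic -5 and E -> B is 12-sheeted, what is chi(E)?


For a finite covering: chi(E) = (number of sheets) * chi(B).
chi(E) = 12 * (-5) = -60

-60


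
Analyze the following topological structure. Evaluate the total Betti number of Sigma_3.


For Sigma_3: b_0 = 1, b_1 = 2g = 6, b_2 = 1.
Total = 1 + 6 + 1 = 8

8


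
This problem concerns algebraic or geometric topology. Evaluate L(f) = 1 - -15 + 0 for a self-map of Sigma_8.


L(f) = tr(f_0*) - tr(f_1*) + tr(f_2*).
= 1 - (-15) + (0)
= 16

16


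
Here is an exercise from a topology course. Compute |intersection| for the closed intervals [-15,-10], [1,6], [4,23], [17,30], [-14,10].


Intersection = [max(a_i), min(b_i)] = [17, -10].
Since 17 > -10, the intersection is empty.
Length = 0

0


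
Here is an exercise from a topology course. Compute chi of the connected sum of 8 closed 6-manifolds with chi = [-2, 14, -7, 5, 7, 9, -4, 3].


For n-manifolds: chi(A#B) = chi(A) + chi(B) - chi(S^6).
chi(S^6) = 1 + (-1)^6 = 2.
chi(#) = (sum chi_i) - (8-1)*chi(S^6) = 25 - 7*2 = 11

11


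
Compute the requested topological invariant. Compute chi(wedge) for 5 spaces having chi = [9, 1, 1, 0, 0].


chi(A v B) = chi(A) + chi(B) - 1 (one point identified).
For 5 spaces: chi = (sum chi_i) - (5 - 1).
sum = 11; chi = 11 - 4 = 7

7


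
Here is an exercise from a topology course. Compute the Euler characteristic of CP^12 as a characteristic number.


For any closed oriented manifold, <e(TM),[M]> = chi(M).
chi(CP^12) = 12+1 = 13

13


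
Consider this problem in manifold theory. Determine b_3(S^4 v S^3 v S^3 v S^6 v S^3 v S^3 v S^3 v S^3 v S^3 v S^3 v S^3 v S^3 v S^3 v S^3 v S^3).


For a wedge of spheres, H_k (k>0) is free on one generator per sphere of dimension k.
Spheres of dimension 3: count = 13.
b_3 = 13

13


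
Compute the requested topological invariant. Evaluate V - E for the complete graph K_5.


K_5: V = 5, E = C(5,2) = 10.
chi = V - E = 5 - 10 = -5

-5


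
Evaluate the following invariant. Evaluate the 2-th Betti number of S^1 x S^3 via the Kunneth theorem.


Each S^d has Poincare polynomial 1 + t^d.
The product S^1 x S^3 has Poincare polynomial prod(1+t^d_i).
Expanding: b_0=1, b_1=1, b_3=1, b_4=1.
b_2 = 0

0


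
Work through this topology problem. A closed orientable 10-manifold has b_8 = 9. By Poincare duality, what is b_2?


Poincare duality for closed orientable n-manifolds: b_k = b_{n-k}.
Here n = 10, so b_2 = b_8 = 9

9


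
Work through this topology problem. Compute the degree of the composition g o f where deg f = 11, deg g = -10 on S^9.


Degree is multiplicative under composition: deg(g o f) = deg(g) * deg(f).
= -10 * 11 = -110

-110


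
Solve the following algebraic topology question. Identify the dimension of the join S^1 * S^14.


Join of spheres: S^m * S^n = S^{m+n+1}.
dim = 1 + 14 + 1 = 16

16


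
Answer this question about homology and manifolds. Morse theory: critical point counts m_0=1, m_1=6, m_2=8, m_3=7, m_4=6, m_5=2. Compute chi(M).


Morse theory: chi(M) = sum_k (-1)^k m_k where m_k = #(index-k critical points).
= (1) + (-6) + (8) + (-7) + (6) + (-2) = 0

0


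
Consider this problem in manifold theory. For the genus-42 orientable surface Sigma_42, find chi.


For a closed orientable surface of genus g: chi = 2 - 2g.
Here g = 42.
chi = 2 - 2*42 = 2 - 84 = -82

-82


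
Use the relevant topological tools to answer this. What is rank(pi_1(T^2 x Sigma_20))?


pi_1(A x B) = pi_1(A) x pi_1(B); rank of abelianization = b_1.
b_1(T^2) = 2, b_1(Sigma_20) = 2*20 = 40.
b_1(product) = 2 + 40 = 42

42


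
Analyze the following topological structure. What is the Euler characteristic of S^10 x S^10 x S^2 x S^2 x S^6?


chi is multiplicative: chi(X x Y) = chi(X) chi(Y).
Each even-dim sphere has chi = 2. There are 5 factors.
chi = 2^5 = 32

32


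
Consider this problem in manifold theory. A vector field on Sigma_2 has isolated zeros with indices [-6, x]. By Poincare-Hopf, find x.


Poincare-Hopf: sum of indices = chi(M).
chi(Sigma_2) = 2 - 2*2 = -2.
Sum of known indices = -6.
x = chi - (sum known) = -2 - (-6) = 4

4


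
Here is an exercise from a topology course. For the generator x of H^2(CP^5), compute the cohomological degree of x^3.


|x| = 2 in H^*(CP^n).
|x^3| = 3 * |x| = 3 * 2 = 6

6


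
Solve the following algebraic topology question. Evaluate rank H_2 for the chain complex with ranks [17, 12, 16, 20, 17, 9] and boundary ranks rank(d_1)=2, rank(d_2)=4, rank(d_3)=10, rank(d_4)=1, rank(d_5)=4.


rank H_k = rank(ker d_k) - rank(im d_{k+1}).
rank(ker d_2) = rank(C_2) - rank(d_2) = 16 - 4 = 12.
rank(im d_{2+1}) = 10.
rank H_2 = 12 - 10 = 2

2


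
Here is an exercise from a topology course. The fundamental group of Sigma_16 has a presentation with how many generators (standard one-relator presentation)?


Standard presentation: pi_1(Sigma_g) = <a_1,b_1,...,a_g,b_g | [a_1,b_1]...[a_g,b_g] = 1>.
Number of generators = 2g = 2*16 = 32

32


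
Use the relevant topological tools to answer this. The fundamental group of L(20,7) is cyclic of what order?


pi_1(L(p,q)) = Z/pZ for any q coprime to p.
|pi_1(L(20,7))| = 20

20


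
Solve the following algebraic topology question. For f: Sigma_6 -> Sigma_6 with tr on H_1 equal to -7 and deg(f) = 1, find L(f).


L(f) = tr(f_0*) - tr(f_1*) + tr(f_2*).
= 1 - (-7) + (1)
= 9

9


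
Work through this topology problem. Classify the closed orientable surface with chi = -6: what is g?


chi = 2 - 2g for closed orientable surfaces.
-6 = 2 - 2g
2g = 2 - (-6) = 8
g = 4

4


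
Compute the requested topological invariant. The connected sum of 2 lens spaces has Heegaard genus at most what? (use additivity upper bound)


Heegaard genus satisfies g(A#B) <= g(A) + g(B).
Each lens space has g = 1.
Upper bound: 2 * 1 = 2

2


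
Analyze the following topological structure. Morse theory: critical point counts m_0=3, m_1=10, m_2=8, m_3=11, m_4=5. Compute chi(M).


Morse theory: chi(M) = sum_k (-1)^k m_k where m_k = #(index-k critical points).
= (3) + (-10) + (8) + (-11) + (5) = -5

-5


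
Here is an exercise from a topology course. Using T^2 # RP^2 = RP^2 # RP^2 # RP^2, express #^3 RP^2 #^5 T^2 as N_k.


Since a >= 1, the sum is non-orientable; each T^2 can be replaced by RP^2 # RP^2 (since T^2#RP^2 = 3RP^2).
Total crosscaps k = 3 + 2*5 = 13.
Check via chi: chi = 3*1 + 5*0 - (3+5-1)*2 = -11 = 2 - k = -11. Consistent.

13


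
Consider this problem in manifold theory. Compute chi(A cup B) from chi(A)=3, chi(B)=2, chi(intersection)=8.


chi(A cup B) = chi(A) + chi(B) - chi(A cap B)
= 3 + (2) - (8)
= -3

-3


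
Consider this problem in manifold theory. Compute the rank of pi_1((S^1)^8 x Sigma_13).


pi_1(A x B) = pi_1(A) x pi_1(B); rank of abelianization = b_1.
b_1(T^8) = 8, b_1(Sigma_13) = 2*13 = 26.
b_1(product) = 8 + 26 = 34

34


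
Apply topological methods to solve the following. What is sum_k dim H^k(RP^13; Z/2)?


H^k(RP^13; Z/2) = Z/2 for each 0 <= k <= 13.
Total dimension = 13 + 1 = 14

14


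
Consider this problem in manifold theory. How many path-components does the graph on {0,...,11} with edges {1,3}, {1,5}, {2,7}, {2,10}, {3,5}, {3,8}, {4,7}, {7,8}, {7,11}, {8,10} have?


Run DFS/union-find over 12 vertices.
V = 12, E = 10.
Number of components = 4

4


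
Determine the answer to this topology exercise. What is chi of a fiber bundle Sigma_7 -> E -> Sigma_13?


For a fiber bundle F -> E -> B (with CW structure): chi(E) = chi(B) * chi(F).
chi(Sigma_13) = -24, chi(Sigma_7) = -12.
chi(E) = (-24) * (-12) = 288

288


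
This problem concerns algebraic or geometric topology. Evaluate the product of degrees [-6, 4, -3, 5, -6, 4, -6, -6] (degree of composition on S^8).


Degree is multiplicative: deg(composition) = product of degrees.
= (-6) * (4) * (-3) * (5) * (-6) * (4) * (-6) * (-6) = -311040

-311040


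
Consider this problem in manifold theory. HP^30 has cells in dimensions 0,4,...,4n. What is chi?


HP^30 has one cell in each dimension 0, 4, ..., 4*30 (30+1 cells, all even-dim).
chi = 30 + 1 = 31

31


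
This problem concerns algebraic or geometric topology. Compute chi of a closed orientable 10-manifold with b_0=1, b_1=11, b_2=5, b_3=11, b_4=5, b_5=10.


By Poincare duality b_k = b_{10-k}, so full Betti numbers: b_0=1, b_1=11, b_2=5, b_3=11, b_4=5, b_5=10, b_6=5, b_7=11, b_8=5, b_9=11, b_10=1.
chi = sum (-1)^k b_k = -32

-32


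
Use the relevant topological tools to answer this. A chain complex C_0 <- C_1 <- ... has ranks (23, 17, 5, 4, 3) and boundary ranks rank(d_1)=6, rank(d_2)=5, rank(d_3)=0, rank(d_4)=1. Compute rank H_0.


rank H_k = rank(ker d_k) - rank(im d_{k+1}).
rank(ker d_0) = rank(C_0) - rank(d_0) = 23 - 0 = 23.
rank(im d_{0+1}) = 6.
rank H_0 = 23 - 6 = 17

17


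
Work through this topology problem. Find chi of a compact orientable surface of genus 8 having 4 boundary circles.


For a compact orientable surface with genus g and b boundary components: chi = 2 - 2g - b.
chi = 2 - 2*8 - 4 = 2 - 16 - 4 = -18

-18


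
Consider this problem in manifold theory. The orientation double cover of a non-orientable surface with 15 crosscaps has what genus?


chi(N_15) = 2 - 15 = -13.
Double cover: chi(Sigma_g) = 2 * chi(N_15) = 2*(-13) = -26.
2 - 2g = -26, so g = (2 - (-26))/2 = 28/2 = 14

14


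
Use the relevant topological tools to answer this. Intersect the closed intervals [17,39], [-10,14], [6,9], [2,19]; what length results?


Intersection = [max(a_i), min(b_i)] = [17, 9].
Since 17 > 9, the intersection is empty.
Length = 0

0


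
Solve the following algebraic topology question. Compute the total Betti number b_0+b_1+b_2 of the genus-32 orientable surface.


For Sigma_32: b_0 = 1, b_1 = 2g = 64, b_2 = 1.
Total = 1 + 64 + 1 = 66

66


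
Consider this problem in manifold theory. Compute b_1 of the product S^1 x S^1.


Each S^d has Poincare polynomial 1 + t^d.
The product S^1 x S^1 has Poincare polynomial prod(1+t^d_i).
Expanding: b_0=1, b_1=2, b_2=1.
b_1 = 2

2


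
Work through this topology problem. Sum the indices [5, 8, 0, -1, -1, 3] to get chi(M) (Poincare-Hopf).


Poincare-Hopf: chi(M) = sum of indices of zeros.
chi = (5) + (8) + (0) + (-1) + (-1) + (3) = 14

14


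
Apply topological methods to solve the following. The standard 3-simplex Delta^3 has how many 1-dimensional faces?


Delta^3 has 3+1 vertices. A 1-face is a choice of 1+1 vertices.
f_1 = C(3+1, 1+1) = C(4,2) = 6

6


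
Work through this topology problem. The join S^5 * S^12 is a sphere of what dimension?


Join of spheres: S^m * S^n = S^{m+n+1}.
dim = 5 + 12 + 1 = 18

18
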